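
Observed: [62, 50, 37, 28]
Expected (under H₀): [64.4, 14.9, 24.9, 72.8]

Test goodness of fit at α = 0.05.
Chi-square goodness of fit test:
H₀: observed counts match expected distribution
H₁: observed counts differ from expected distribution
df = k - 1 = 3
χ² = Σ(O - E)²/E
   = (62 - 64.4)²/64.4 + (50 - 14.9)²/14.9 + (37 - 24.9)²/24.9 + (28 - 72.8)²/72.8
   = 0.089 + 82.685 + 5.880 + 27.569
   = 116.22
p-value < 0.0001

Since p-value < α = 0.05, we reject H₀.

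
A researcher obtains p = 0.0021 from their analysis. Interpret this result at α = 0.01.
Since p = 0.0021 < α = 0.01, reject H₀.
There is sufficient evidence to reject the null hypothesis; the result is statistically significant at the 0.01 level.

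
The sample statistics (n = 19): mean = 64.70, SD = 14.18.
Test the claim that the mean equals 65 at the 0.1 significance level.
One-sample t-test:
H₀: μ = 65
H₁: μ ≠ 65
df = n - 1 = 18
t = (x̄ - μ₀) / (s/√n) = (64.70 - 65) / (14.18/√19) = -0.092
p-value = 0.9275

Since p-value > α = 0.1, we fail to reject H₀.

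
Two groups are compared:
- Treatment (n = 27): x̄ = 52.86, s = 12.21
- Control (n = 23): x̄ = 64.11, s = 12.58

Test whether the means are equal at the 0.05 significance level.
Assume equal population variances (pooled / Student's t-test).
Student's two-sample t-test (equal variances):
H₀: μ₁ = μ₂
H₁: μ₁ ≠ μ₂
df = n₁ + n₂ - 2 = 48
Pooled variance s_p² = [(n₁-1)s₁² + (n₂-1)s₂²] / (n₁ + n₂ - 2) = [(26)(12.21²) + (22)(12.58²)] / 48 = 153.2881
SE = √(s_p²(1/n₁ + 1/n₂)) = √(153.2881 × (1/27 + 1/23)) = 3.5131
t = (x̄₁ - x̄₂) / SE = (52.86 - 64.11) / 3.5131 = -11.25 / 3.5131 = -3.202
p-value = 0.0024

Since p-value < α = 0.05, we reject H₀.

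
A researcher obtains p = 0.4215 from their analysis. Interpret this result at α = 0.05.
Since p = 0.4215 > α = 0.05, fail to reject H₀.
There is insufficient evidence to reject the null hypothesis; the result is not statistically significant at the 0.05 level.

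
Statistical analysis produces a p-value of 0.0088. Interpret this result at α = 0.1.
Since p = 0.0088 < α = 0.1, reject H₀.
There is sufficient evidence to reject the null hypothesis; the result is statistically significant at the 0.1 level.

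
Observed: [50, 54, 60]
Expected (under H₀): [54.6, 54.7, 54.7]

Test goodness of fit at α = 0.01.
Chi-square goodness of fit test:
H₀: observed counts match expected distribution
H₁: observed counts differ from expected distribution
df = k - 1 = 2
χ² = Σ(O - E)²/E
   = (50 - 54.6)²/54.6 + (54 - 54.7)²/54.7 + (60 - 54.7)²/54.7
   = 0.388 + 0.009 + 0.514
   = 0.91
p-value = 0.6344

Since p-value > α = 0.01, we fail to reject H₀.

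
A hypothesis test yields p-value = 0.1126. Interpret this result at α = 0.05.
Since p = 0.1126 > α = 0.05, fail to reject H₀.
There is insufficient evidence to reject the null hypothesis; the result is not statistically significant at the 0.05 level.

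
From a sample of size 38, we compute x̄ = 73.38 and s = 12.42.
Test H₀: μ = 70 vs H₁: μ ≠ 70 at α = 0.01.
One-sample t-test:
H₀: μ = 70
H₁: μ ≠ 70
df = n - 1 = 37
t = (x̄ - μ₀) / (s/√n) = (73.38 - 70) / (12.42/√38) = 1.678
p-value = 0.1019

Since p-value > α = 0.01, we fail to reject H₀.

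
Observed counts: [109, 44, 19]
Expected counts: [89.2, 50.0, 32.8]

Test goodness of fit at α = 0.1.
Chi-square goodness of fit test:
H₀: observed counts match expected distribution
H₁: observed counts differ from expected distribution
df = k - 1 = 2
χ² = Σ(O - E)²/E
   = (109 - 89.2)²/89.2 + (44 - 50.0)²/50.0 + (19 - 32.8)²/32.8
   = 4.395 + 0.720 + 5.806
   = 10.92
p-value = 0.0043

Since p-value < α = 0.1, we reject H₀.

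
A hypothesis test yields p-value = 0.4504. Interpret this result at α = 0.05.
Since p = 0.4504 > α = 0.05, fail to reject H₀.
There is insufficient evidence to reject the null hypothesis; the result is not statistically significant at the 0.05 level.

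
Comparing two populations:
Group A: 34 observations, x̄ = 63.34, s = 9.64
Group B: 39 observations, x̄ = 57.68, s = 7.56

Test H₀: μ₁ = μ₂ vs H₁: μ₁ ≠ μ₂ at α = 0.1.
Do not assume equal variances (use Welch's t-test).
Welch's two-sample t-test:
H₀: μ₁ = μ₂
H₁: μ₁ ≠ μ₂
s₁²/n₁ = 9.64²/34 = 2.7332,  s₂²/n₂ = 7.56²/39 = 1.4655
SE = √(s₁²/n₁ + s₂²/n₂) = √(2.7332 + 1.4655) = 2.0491
df (Welch-Satterthwaite) = (s₁²/n₁ + s₂²/n₂)² / [(s₁²/n₁)²/(n₁-1) + (s₂²/n₂)²/(n₂-1)] ≈ 62.32
t = (x̄₁ - x̄₂) / SE = (63.34 - 57.68) / 2.0491 = 5.66 / 2.0491 = 2.762
p-value = 0.0075

Since p-value < α = 0.1, we reject H₀.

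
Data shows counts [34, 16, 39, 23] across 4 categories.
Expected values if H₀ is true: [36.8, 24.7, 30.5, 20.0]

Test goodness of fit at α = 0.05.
Chi-square goodness of fit test:
H₀: observed counts match expected distribution
H₁: observed counts differ from expected distribution
df = k - 1 = 3
χ² = Σ(O - E)²/E
   = (34 - 36.8)²/36.8 + (16 - 24.7)²/24.7 + (39 - 30.5)²/30.5 + (23 - 20.0)²/20.0
   = 0.213 + 3.064 + 2.369 + 0.450
   = 6.10
p-value = 0.1070

Since p-value > α = 0.05, we fail to reject H₀.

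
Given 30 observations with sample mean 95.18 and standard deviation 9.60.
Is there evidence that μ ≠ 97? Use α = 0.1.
One-sample t-test:
H₀: μ = 97
H₁: μ ≠ 97
df = n - 1 = 29
t = (x̄ - μ₀) / (s/√n) = (95.18 - 97) / (9.60/√30) = -1.038
p-value = 0.3077

Since p-value > α = 0.1, we fail to reject H₀.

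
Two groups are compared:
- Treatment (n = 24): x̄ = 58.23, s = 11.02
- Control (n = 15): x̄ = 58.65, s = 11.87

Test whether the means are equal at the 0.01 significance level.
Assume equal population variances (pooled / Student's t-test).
Student's two-sample t-test (equal variances):
H₀: μ₁ = μ₂
H₁: μ₁ ≠ μ₂
df = n₁ + n₂ - 2 = 37
Pooled variance s_p² = [(n₁-1)s₁² + (n₂-1)s₂²] / (n₁ + n₂ - 2) = [(23)(11.02²) + (14)(11.87²)] / 37 = 128.8023
SE = √(s_p²(1/n₁ + 1/n₂)) = √(128.8023 × (1/24 + 1/15)) = 3.7354
t = (x̄₁ - x̄₂) / SE = (58.23 - 58.65) / 3.7354 = -0.42 / 3.7354 = -0.112
p-value = 0.9111

Since p-value > α = 0.01, we fail to reject H₀.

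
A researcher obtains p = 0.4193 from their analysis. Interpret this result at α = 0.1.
Since p = 0.4193 > α = 0.1, fail to reject H₀.
There is insufficient evidence to reject the null hypothesis; the result is not statistically significant at the 0.1 level.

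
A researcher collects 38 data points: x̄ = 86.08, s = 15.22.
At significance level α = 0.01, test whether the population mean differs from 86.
One-sample t-test:
H₀: μ = 86
H₁: μ ≠ 86
df = n - 1 = 37
t = (x̄ - μ₀) / (s/√n) = (86.08 - 86) / (15.22/√38) = 0.032
p-value = 0.9743

Since p-value > α = 0.01, we fail to reject H₀.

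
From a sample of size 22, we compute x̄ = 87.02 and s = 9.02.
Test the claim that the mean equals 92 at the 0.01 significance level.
One-sample t-test:
H₀: μ = 92
H₁: μ ≠ 92
df = n - 1 = 21
t = (x̄ - μ₀) / (s/√n) = (87.02 - 92) / (9.02/√22) = -2.590
p-value = 0.0171

Since p-value > α = 0.01, we fail to reject H₀.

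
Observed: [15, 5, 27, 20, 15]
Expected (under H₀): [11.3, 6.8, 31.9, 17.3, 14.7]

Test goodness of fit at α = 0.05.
Chi-square goodness of fit test:
H₀: observed counts match expected distribution
H₁: observed counts differ from expected distribution
df = k - 1 = 4
χ² = Σ(O - E)²/E
   = (15 - 11.3)²/11.3 + (5 - 6.8)²/6.8 + (27 - 31.9)²/31.9 + (20 - 17.3)²/17.3 + (15 - 14.7)²/14.7
   = 1.212 + 0.476 + 0.753 + 0.421 + 0.006
   = 2.87
p-value = 0.5801

Since p-value > α = 0.05, we fail to reject H₀.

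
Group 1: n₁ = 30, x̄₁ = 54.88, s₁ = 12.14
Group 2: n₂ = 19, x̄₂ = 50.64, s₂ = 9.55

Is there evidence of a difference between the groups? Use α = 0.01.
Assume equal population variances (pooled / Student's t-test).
Student's two-sample t-test (equal variances):
H₀: μ₁ = μ₂
H₁: μ₁ ≠ μ₂
df = n₁ + n₂ - 2 = 47
Pooled variance s_p² = [(n₁-1)s₁² + (n₂-1)s₂²] / (n₁ + n₂ - 2) = [(29)(12.14²) + (18)(9.55²)] / 47 = 125.8650
SE = √(s_p²(1/n₁ + 1/n₂)) = √(125.8650 × (1/30 + 1/19)) = 3.2894
t = (x̄₁ - x̄₂) / SE = (54.88 - 50.64) / 3.2894 = 4.24 / 3.2894 = 1.289
p-value = 0.2037

Since p-value > α = 0.01, we fail to reject H₀.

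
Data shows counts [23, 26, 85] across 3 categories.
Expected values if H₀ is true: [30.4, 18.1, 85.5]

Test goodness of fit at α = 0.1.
Chi-square goodness of fit test:
H₀: observed counts match expected distribution
H₁: observed counts differ from expected distribution
df = k - 1 = 2
χ² = Σ(O - E)²/E
   = (23 - 30.4)²/30.4 + (26 - 18.1)²/18.1 + (85 - 85.5)²/85.5
   = 1.801 + 3.448 + 0.003
   = 5.25
p-value = 0.0724

Since p-value < α = 0.1, we reject H₀.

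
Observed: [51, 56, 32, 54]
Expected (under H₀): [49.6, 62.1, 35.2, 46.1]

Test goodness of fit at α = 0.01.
Chi-square goodness of fit test:
H₀: observed counts match expected distribution
H₁: observed counts differ from expected distribution
df = k - 1 = 3
χ² = Σ(O - E)²/E
   = (51 - 49.6)²/49.6 + (56 - 62.1)²/62.1 + (32 - 35.2)²/35.2 + (54 - 46.1)²/46.1
   = 0.040 + 0.599 + 0.291 + 1.354
   = 2.28
p-value = 0.5157

Since p-value > α = 0.01, we fail to reject H₀.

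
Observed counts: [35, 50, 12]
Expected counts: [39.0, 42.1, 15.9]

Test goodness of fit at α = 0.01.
Chi-square goodness of fit test:
H₀: observed counts match expected distribution
H₁: observed counts differ from expected distribution
df = k - 1 = 2
χ² = Σ(O - E)²/E
   = (35 - 39.0)²/39.0 + (50 - 42.1)²/42.1 + (12 - 15.9)²/15.9
   = 0.410 + 1.482 + 0.957
   = 2.85
p-value = 0.2406

Since p-value > α = 0.01, we fail to reject H₀.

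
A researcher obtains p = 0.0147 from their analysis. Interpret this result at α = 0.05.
Since p = 0.0147 < α = 0.05, reject H₀.
There is sufficient evidence to reject the null hypothesis; the result is statistically significant at the 0.05 level.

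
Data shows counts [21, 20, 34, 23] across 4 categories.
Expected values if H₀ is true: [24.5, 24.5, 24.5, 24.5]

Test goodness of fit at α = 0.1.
Chi-square goodness of fit test:
H₀: observed counts match expected distribution
H₁: observed counts differ from expected distribution
df = k - 1 = 3
χ² = Σ(O - E)²/E
   = (21 - 24.5)²/24.5 + (20 - 24.5)²/24.5 + (34 - 24.5)²/24.5 + (23 - 24.5)²/24.5
   = 0.500 + 0.827 + 3.684 + 0.092
   = 5.10
p-value = 0.1645

Since p-value > α = 0.1, we fail to reject H₀.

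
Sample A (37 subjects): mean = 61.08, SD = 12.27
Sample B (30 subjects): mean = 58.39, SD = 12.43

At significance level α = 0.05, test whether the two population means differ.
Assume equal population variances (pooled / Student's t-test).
Student's two-sample t-test (equal variances):
H₀: μ₁ = μ₂
H₁: μ₁ ≠ μ₂
df = n₁ + n₂ - 2 = 65
Pooled variance s_p² = [(n₁-1)s₁² + (n₂-1)s₂²] / (n₁ + n₂ - 2) = [(36)(12.27²) + (29)(12.43²)] / 65 = 152.3161
SE = √(s_p²(1/n₁ + 1/n₂)) = √(152.3161 × (1/37 + 1/30)) = 3.0321
t = (x̄₁ - x̄₂) / SE = (61.08 - 58.39) / 3.0321 = 2.69 / 3.0321 = 0.887
p-value = 0.3783

Since p-value > α = 0.05, we fail to reject H₀.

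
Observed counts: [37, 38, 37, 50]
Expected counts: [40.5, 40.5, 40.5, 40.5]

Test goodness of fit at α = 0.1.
Chi-square goodness of fit test:
H₀: observed counts match expected distribution
H₁: observed counts differ from expected distribution
df = k - 1 = 3
χ² = Σ(O - E)²/E
   = (37 - 40.5)²/40.5 + (38 - 40.5)²/40.5 + (37 - 40.5)²/40.5 + (50 - 40.5)²/40.5
   = 0.302 + 0.154 + 0.302 + 2.228
   = 2.99
p-value = 0.3935

Since p-value > α = 0.1, we fail to reject H₀.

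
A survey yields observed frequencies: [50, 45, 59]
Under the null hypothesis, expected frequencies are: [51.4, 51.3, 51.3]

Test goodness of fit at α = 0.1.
Chi-square goodness of fit test:
H₀: observed counts match expected distribution
H₁: observed counts differ from expected distribution
df = k - 1 = 2
χ² = Σ(O - E)²/E
   = (50 - 51.4)²/51.4 + (45 - 51.3)²/51.3 + (59 - 51.3)²/51.3
   = 0.038 + 0.774 + 1.156
   = 1.97
p-value = 0.3739

Since p-value > α = 0.1, we fail to reject H₀.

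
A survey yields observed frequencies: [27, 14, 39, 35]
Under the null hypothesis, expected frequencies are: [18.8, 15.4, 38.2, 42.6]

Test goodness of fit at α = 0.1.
Chi-square goodness of fit test:
H₀: observed counts match expected distribution
H₁: observed counts differ from expected distribution
df = k - 1 = 3
χ² = Σ(O - E)²/E
   = (27 - 18.8)²/18.8 + (14 - 15.4)²/15.4 + (39 - 38.2)²/38.2 + (35 - 42.6)²/42.6
   = 3.577 + 0.127 + 0.017 + 1.356
   = 5.08
p-value = 0.1663

Since p-value > α = 0.1, we fail to reject H₀.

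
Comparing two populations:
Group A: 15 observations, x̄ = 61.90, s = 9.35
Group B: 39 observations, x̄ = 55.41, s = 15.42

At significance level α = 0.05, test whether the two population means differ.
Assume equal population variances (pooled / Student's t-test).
Student's two-sample t-test (equal variances):
H₀: μ₁ = μ₂
H₁: μ₁ ≠ μ₂
df = n₁ + n₂ - 2 = 52
Pooled variance s_p² = [(n₁-1)s₁² + (n₂-1)s₂²] / (n₁ + n₂ - 2) = [(14)(9.35²) + (38)(15.42²)] / 52 = 197.2965
SE = √(s_p²(1/n₁ + 1/n₂)) = √(197.2965 × (1/15 + 1/39)) = 4.2676
t = (x̄₁ - x̄₂) / SE = (61.90 - 55.41) / 4.2676 = 6.49 / 4.2676 = 1.521
p-value = 0.1344

Since p-value > α = 0.05, we fail to reject H₀.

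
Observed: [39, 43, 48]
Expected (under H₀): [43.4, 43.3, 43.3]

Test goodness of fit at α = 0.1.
Chi-square goodness of fit test:
H₀: observed counts match expected distribution
H₁: observed counts differ from expected distribution
df = k - 1 = 2
χ² = Σ(O - E)²/E
   = (39 - 43.4)²/43.4 + (43 - 43.3)²/43.3 + (48 - 43.3)²/43.3
   = 0.446 + 0.002 + 0.510
   = 0.96
p-value = 0.6193

Since p-value > α = 0.1, we fail to reject H₀.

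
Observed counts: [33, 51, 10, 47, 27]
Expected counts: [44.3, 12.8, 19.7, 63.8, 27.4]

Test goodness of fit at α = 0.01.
Chi-square goodness of fit test:
H₀: observed counts match expected distribution
H₁: observed counts differ from expected distribution
df = k - 1 = 4
χ² = Σ(O - E)²/E
   = (33 - 44.3)²/44.3 + (51 - 12.8)²/12.8 + (10 - 19.7)²/19.7 + (47 - 63.8)²/63.8 + (27 - 27.4)²/27.4
   = 2.882 + 114.003 + 4.776 + 4.424 + 0.006
   = 126.09
p-value < 0.0001

Since p-value < α = 0.01, we reject H₀.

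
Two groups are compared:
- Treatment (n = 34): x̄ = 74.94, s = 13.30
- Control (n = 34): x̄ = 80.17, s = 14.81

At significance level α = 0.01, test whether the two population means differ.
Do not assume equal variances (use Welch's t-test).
Welch's two-sample t-test:
H₀: μ₁ = μ₂
H₁: μ₁ ≠ μ₂
s₁²/n₁ = 13.30²/34 = 5.2026,  s₂²/n₂ = 14.81²/34 = 6.4511
SE = √(s₁²/n₁ + s₂²/n₂) = √(5.2026 + 6.4511) = 3.4138
df (Welch-Satterthwaite) = (s₁²/n₁ + s₂²/n₂)² / [(s₁²/n₁)²/(n₁-1) + (s₂²/n₂)²/(n₂-1)] ≈ 65.25
t = (x̄₁ - x̄₂) / SE = (74.94 - 80.17) / 3.4138 = -5.23 / 3.4138 = -1.532
p-value = 0.1303

Since p-value > α = 0.01, we fail to reject H₀.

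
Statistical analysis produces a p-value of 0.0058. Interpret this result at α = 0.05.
Since p = 0.0058 < α = 0.05, reject H₀.
There is sufficient evidence to reject the null hypothesis; the result is statistically significant at the 0.05 level.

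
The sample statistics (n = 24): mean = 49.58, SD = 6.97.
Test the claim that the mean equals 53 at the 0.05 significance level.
One-sample t-test:
H₀: μ = 53
H₁: μ ≠ 53
df = n - 1 = 23
t = (x̄ - μ₀) / (s/√n) = (49.58 - 53) / (6.97/√24) = -2.404
p-value = 0.0247

Since p-value < α = 0.05, we reject H₀.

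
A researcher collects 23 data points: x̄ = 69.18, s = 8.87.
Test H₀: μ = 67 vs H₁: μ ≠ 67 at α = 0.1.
One-sample t-test:
H₀: μ = 67
H₁: μ ≠ 67
df = n - 1 = 22
t = (x̄ - μ₀) / (s/√n) = (69.18 - 67) / (8.87/√23) = 1.179
p-value = 0.2511

Since p-value > α = 0.1, we fail to reject H₀.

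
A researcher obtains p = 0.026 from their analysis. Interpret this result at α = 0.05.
Since p = 0.026 < α = 0.05, reject H₀.
There is sufficient evidence to reject the null hypothesis; the result is statistically significant at the 0.05 level.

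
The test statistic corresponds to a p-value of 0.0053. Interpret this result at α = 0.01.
Since p = 0.0053 < α = 0.01, reject H₀.
There is sufficient evidence to reject the null hypothesis; the result is statistically significant at the 0.01 level.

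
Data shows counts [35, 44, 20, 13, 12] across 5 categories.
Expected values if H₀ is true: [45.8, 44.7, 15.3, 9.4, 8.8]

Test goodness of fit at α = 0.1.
Chi-square goodness of fit test:
H₀: observed counts match expected distribution
H₁: observed counts differ from expected distribution
df = k - 1 = 4
χ² = Σ(O - E)²/E
   = (35 - 45.8)²/45.8 + (44 - 44.7)²/44.7 + (20 - 15.3)²/15.3 + (13 - 9.4)²/9.4 + (12 - 8.8)²/8.8
   = 2.547 + 0.011 + 1.444 + 1.379 + 1.164
   = 6.54
p-value = 0.1620

Since p-value > α = 0.1, we fail to reject H₀.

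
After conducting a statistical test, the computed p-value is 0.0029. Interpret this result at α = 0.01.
Since p = 0.0029 < α = 0.01, reject H₀.
There is sufficient evidence to reject the null hypothesis; the result is statistically significant at the 0.01 level.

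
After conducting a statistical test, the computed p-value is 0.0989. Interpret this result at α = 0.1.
Since p = 0.0989 < α = 0.1, reject H₀.
There is sufficient evidence to reject the null hypothesis; the result is statistically significant at the 0.1 level.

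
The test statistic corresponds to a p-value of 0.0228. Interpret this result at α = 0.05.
Since p = 0.0228 < α = 0.05, reject H₀.
There is sufficient evidence to reject the null hypothesis; the result is statistically significant at the 0.05 level.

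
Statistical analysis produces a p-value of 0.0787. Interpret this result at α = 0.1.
Since p = 0.0787 < α = 0.1, reject H₀.
There is sufficient evidence to reject the null hypothesis; the result is statistically significant at the 0.1 level.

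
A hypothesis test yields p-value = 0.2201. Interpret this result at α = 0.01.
Since p = 0.2201 > α = 0.01, fail to reject H₀.
There is insufficient evidence to reject the null hypothesis; the result is not statistically significant at the 0.01 level.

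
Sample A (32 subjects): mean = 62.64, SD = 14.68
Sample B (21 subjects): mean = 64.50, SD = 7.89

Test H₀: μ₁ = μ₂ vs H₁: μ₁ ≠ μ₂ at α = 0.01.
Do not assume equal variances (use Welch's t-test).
Welch's two-sample t-test:
H₀: μ₁ = μ₂
H₁: μ₁ ≠ μ₂
s₁²/n₁ = 14.68²/32 = 6.7344,  s₂²/n₂ = 7.89²/21 = 2.9644
SE = √(s₁²/n₁ + s₂²/n₂) = √(6.7344 + 2.9644) = 3.1143
df (Welch-Satterthwaite) = (s₁²/n₁ + s₂²/n₂)² / [(s₁²/n₁)²/(n₁-1) + (s₂²/n₂)²/(n₂-1)] ≈ 49.45
t = (x̄₁ - x̄₂) / SE = (62.64 - 64.50) / 3.1143 = -1.86 / 3.1143 = -0.597
p-value = 0.5531

Since p-value > α = 0.01, we fail to reject H₀.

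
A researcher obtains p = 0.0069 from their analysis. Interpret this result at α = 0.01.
Since p = 0.0069 < α = 0.01, reject H₀.
There is sufficient evidence to reject the null hypothesis; the result is statistically significant at the 0.01 level.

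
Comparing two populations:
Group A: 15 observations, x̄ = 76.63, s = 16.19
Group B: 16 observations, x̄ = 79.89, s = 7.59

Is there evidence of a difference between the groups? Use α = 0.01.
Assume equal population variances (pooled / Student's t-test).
Student's two-sample t-test (equal variances):
H₀: μ₁ = μ₂
H₁: μ₁ ≠ μ₂
df = n₁ + n₂ - 2 = 29
Pooled variance s_p² = [(n₁-1)s₁² + (n₂-1)s₂²] / (n₁ + n₂ - 2) = [(14)(16.19²) + (15)(7.59²)] / 29 = 156.3361
SE = √(s_p²(1/n₁ + 1/n₂)) = √(156.3361 × (1/15 + 1/16)) = 4.4937
t = (x̄₁ - x̄₂) / SE = (76.63 - 79.89) / 4.4937 = -3.26 / 4.4937 = -0.725
p-value = 0.4740

Since p-value > α = 0.01, we fail to reject H₀.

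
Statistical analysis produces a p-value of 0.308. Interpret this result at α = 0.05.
Since p = 0.308 > α = 0.05, fail to reject H₀.
There is insufficient evidence to reject the null hypothesis; the result is not statistically significant at the 0.05 level.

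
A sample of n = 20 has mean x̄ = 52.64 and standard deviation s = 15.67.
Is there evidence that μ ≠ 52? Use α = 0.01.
One-sample t-test:
H₀: μ = 52
H₁: μ ≠ 52
df = n - 1 = 19
t = (x̄ - μ₀) / (s/√n) = (52.64 - 52) / (15.67/√20) = 0.183
p-value = 0.8570

Since p-value > α = 0.01, we fail to reject H₀.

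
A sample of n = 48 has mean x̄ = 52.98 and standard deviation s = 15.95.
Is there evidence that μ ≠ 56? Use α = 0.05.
One-sample t-test:
H₀: μ = 56
H₁: μ ≠ 56
df = n - 1 = 47
t = (x̄ - μ₀) / (s/√n) = (52.98 - 56) / (15.95/√48) = -1.312
p-value = 0.1960

Since p-value > α = 0.05, we fail to reject H₀.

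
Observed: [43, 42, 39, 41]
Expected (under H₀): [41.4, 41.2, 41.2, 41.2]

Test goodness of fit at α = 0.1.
Chi-square goodness of fit test:
H₀: observed counts match expected distribution
H₁: observed counts differ from expected distribution
df = k - 1 = 3
χ² = Σ(O - E)²/E
   = (43 - 41.4)²/41.4 + (42 - 41.2)²/41.2 + (39 - 41.2)²/41.2 + (41 - 41.2)²/41.2
   = 0.062 + 0.016 + 0.117 + 0.001
   = 0.20
p-value = 0.9783

Since p-value > α = 0.1, we fail to reject H₀.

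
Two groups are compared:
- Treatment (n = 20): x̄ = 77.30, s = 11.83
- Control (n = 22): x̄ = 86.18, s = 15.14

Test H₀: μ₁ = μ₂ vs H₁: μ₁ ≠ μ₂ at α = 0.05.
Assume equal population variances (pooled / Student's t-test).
Student's two-sample t-test (equal variances):
H₀: μ₁ = μ₂
H₁: μ₁ ≠ μ₂
df = n₁ + n₂ - 2 = 40
Pooled variance s_p² = [(n₁-1)s₁² + (n₂-1)s₂²] / (n₁ + n₂ - 2) = [(19)(11.83²) + (21)(15.14²)] / 40 = 186.8160
SE = √(s_p²(1/n₁ + 1/n₂)) = √(186.8160 × (1/20 + 1/22)) = 4.2228
t = (x̄₁ - x̄₂) / SE = (77.30 - 86.18) / 4.2228 = -8.88 / 4.2228 = -2.103
p-value = 0.0418

Since p-value < α = 0.05, we reject H₀.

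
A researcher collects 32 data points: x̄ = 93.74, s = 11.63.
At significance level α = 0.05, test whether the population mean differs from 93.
One-sample t-test:
H₀: μ = 93
H₁: μ ≠ 93
df = n - 1 = 31
t = (x̄ - μ₀) / (s/√n) = (93.74 - 93) / (11.63/√32) = 0.360
p-value = 0.7213

Since p-value > α = 0.05, we fail to reject H₀.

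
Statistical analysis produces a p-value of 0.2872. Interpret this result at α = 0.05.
Since p = 0.2872 > α = 0.05, fail to reject H₀.
There is insufficient evidence to reject the null hypothesis; the result is not statistically significant at the 0.05 level.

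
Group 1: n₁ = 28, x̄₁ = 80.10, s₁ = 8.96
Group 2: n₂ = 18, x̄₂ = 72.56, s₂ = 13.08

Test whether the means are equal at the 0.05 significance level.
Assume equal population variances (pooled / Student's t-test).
Student's two-sample t-test (equal variances):
H₀: μ₁ = μ₂
H₁: μ₁ ≠ μ₂
df = n₁ + n₂ - 2 = 44
Pooled variance s_p² = [(n₁-1)s₁² + (n₂-1)s₂²] / (n₁ + n₂ - 2) = [(27)(8.96²) + (17)(13.08²)] / 44 = 115.3653
SE = √(s_p²(1/n₁ + 1/n₂)) = √(115.3653 × (1/28 + 1/18)) = 3.2449
t = (x̄₁ - x̄₂) / SE = (80.10 - 72.56) / 3.2449 = 7.54 / 3.2449 = 2.324
p-value = 0.0248

Since p-value < α = 0.05, we reject H₀.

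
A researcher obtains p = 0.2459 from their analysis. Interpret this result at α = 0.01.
Since p = 0.2459 > α = 0.01, fail to reject H₀.
There is insufficient evidence to reject the null hypothesis; the result is not statistically significant at the 0.01 level.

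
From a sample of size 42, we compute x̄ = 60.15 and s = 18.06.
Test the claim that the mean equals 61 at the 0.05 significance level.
One-sample t-test:
H₀: μ = 61
H₁: μ ≠ 61
df = n - 1 = 41
t = (x̄ - μ₀) / (s/√n) = (60.15 - 61) / (18.06/√42) = -0.305
p-value = 0.7619

Since p-value > α = 0.05, we fail to reject H₀.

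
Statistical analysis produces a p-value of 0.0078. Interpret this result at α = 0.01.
Since p = 0.0078 < α = 0.01, reject H₀.
There is sufficient evidence to reject the null hypothesis; the result is statistically significant at the 0.01 level.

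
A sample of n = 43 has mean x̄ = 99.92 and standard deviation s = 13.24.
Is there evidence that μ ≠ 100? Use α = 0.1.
One-sample t-test:
H₀: μ = 100
H₁: μ ≠ 100
df = n - 1 = 42
t = (x̄ - μ₀) / (s/√n) = (99.92 - 100) / (13.24/√43) = -0.040
p-value = 0.9686

Since p-value > α = 0.1, we fail to reject H₀.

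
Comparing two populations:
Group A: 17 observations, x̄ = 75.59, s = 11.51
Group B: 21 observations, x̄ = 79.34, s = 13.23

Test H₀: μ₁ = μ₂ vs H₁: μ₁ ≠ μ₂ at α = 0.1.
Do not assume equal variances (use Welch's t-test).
Welch's two-sample t-test:
H₀: μ₁ = μ₂
H₁: μ₁ ≠ μ₂
s₁²/n₁ = 11.51²/17 = 7.7929,  s₂²/n₂ = 13.23²/21 = 8.3349
SE = √(s₁²/n₁ + s₂²/n₂) = √(7.7929 + 8.3349) = 4.0159
df (Welch-Satterthwaite) = (s₁²/n₁ + s₂²/n₂)² / [(s₁²/n₁)²/(n₁-1) + (s₂²/n₂)²/(n₂-1)] ≈ 35.78
t = (x̄₁ - x̄₂) / SE = (75.59 - 79.34) / 4.0159 = -3.75 / 4.0159 = -0.934
p-value = 0.3567

Since p-value > α = 0.1, we fail to reject H₀.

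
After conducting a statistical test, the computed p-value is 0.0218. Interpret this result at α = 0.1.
Since p = 0.0218 < α = 0.1, reject H₀.
There is sufficient evidence to reject the null hypothesis; the result is statistically significant at the 0.1 level.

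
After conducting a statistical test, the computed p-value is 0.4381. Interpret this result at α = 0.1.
Since p = 0.4381 > α = 0.1, fail to reject H₀.
There is insufficient evidence to reject the null hypothesis; the result is not statistically significant at the 0.1 level.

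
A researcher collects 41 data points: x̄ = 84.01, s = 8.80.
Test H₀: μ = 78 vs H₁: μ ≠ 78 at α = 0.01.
One-sample t-test:
H₀: μ = 78
H₁: μ ≠ 78
df = n - 1 = 40
t = (x̄ - μ₀) / (s/√n) = (84.01 - 78) / (8.80/√41) = 4.373
p-value = 0.0001

Since p-value < α = 0.01, we reject H₀.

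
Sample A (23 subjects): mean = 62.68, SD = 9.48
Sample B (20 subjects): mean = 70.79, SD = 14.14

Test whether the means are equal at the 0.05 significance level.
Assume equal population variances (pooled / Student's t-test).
Student's two-sample t-test (equal variances):
H₀: μ₁ = μ₂
H₁: μ₁ ≠ μ₂
df = n₁ + n₂ - 2 = 41
Pooled variance s_p² = [(n₁-1)s₁² + (n₂-1)s₂²] / (n₁ + n₂ - 2) = [(22)(9.48²) + (19)(14.14²)] / 41 = 140.8781
SE = √(s_p²(1/n₁ + 1/n₂)) = √(140.8781 × (1/23 + 1/20)) = 3.6289
t = (x̄₁ - x̄₂) / SE = (62.68 - 70.79) / 3.6289 = -8.11 / 3.6289 = -2.235
p-value = 0.0309

Since p-value < α = 0.05, we reject H₀.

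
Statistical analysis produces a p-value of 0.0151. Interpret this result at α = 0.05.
Since p = 0.0151 < α = 0.05, reject H₀.
There is sufficient evidence to reject the null hypothesis; the result is statistically significant at the 0.05 level.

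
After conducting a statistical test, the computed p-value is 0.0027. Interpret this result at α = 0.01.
Since p = 0.0027 < α = 0.01, reject H₀.
There is sufficient evidence to reject the null hypothesis; the result is statistically significant at the 0.01 level.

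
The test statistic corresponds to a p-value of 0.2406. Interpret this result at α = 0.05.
Since p = 0.2406 > α = 0.05, fail to reject H₀.
There is insufficient evidence to reject the null hypothesis; the result is not statistically significant at the 0.05 level.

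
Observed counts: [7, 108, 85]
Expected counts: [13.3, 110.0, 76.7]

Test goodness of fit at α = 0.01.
Chi-square goodness of fit test:
H₀: observed counts match expected distribution
H₁: observed counts differ from expected distribution
df = k - 1 = 2
χ² = Σ(O - E)²/E
   = (7 - 13.3)²/13.3 + (108 - 110.0)²/110.0 + (85 - 76.7)²/76.7
   = 2.984 + 0.036 + 0.898
   = 3.92
p-value = 0.1409

Since p-value > α = 0.01, we fail to reject H₀.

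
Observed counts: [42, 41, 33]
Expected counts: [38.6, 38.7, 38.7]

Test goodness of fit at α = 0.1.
Chi-square goodness of fit test:
H₀: observed counts match expected distribution
H₁: observed counts differ from expected distribution
df = k - 1 = 2
χ² = Σ(O - E)²/E
   = (42 - 38.6)²/38.6 + (41 - 38.7)²/38.7 + (33 - 38.7)²/38.7
   = 0.299 + 0.137 + 0.840
   = 1.28
p-value = 0.5284

Since p-value > α = 0.1, we fail to reject H₀.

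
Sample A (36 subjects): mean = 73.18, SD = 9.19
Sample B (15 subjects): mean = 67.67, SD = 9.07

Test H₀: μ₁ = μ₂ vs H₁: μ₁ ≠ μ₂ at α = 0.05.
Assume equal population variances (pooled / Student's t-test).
Student's two-sample t-test (equal variances):
H₀: μ₁ = μ₂
H₁: μ₁ ≠ μ₂
df = n₁ + n₂ - 2 = 49
Pooled variance s_p² = [(n₁-1)s₁² + (n₂-1)s₂²] / (n₁ + n₂ - 2) = [(35)(9.19²) + (14)(9.07²)] / 49 = 83.8300
SE = √(s_p²(1/n₁ + 1/n₂)) = √(83.8300 × (1/36 + 1/15)) = 2.8138
t = (x̄₁ - x̄₂) / SE = (73.18 - 67.67) / 2.8138 = 5.51 / 2.8138 = 1.958
p-value = 0.0559

Since p-value > α = 0.05, we fail to reject H₀.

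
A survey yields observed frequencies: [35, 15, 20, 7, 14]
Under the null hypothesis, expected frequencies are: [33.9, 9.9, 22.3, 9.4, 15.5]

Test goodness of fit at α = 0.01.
Chi-square goodness of fit test:
H₀: observed counts match expected distribution
H₁: observed counts differ from expected distribution
df = k - 1 = 4
χ² = Σ(O - E)²/E
   = (35 - 33.9)²/33.9 + (15 - 9.9)²/9.9 + (20 - 22.3)²/22.3 + (7 - 9.4)²/9.4 + (14 - 15.5)²/15.5
   = 0.036 + 2.627 + 0.237 + 0.613 + 0.145
   = 3.66
p-value = 0.4542

Since p-value > α = 0.01, we fail to reject H₀.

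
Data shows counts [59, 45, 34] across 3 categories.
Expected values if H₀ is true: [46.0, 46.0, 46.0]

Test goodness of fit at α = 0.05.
Chi-square goodness of fit test:
H₀: observed counts match expected distribution
H₁: observed counts differ from expected distribution
df = k - 1 = 2
χ² = Σ(O - E)²/E
   = (59 - 46.0)²/46.0 + (45 - 46.0)²/46.0 + (34 - 46.0)²/46.0
   = 3.674 + 0.022 + 3.130
   = 6.83
p-value = 0.0329

Since p-value < α = 0.05, we reject H₀.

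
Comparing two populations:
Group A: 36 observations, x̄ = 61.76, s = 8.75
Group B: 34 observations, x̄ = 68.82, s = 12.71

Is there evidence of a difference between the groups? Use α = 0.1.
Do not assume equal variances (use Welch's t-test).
Welch's two-sample t-test:
H₀: μ₁ = μ₂
H₁: μ₁ ≠ μ₂
s₁²/n₁ = 8.75²/36 = 2.1267,  s₂²/n₂ = 12.71²/34 = 4.7513
SE = √(s₁²/n₁ + s₂²/n₂) = √(2.1267 + 4.7513) = 2.6226
df (Welch-Satterthwaite) = (s₁²/n₁ + s₂²/n₂)² / [(s₁²/n₁)²/(n₁-1) + (s₂²/n₂)²/(n₂-1)] ≈ 58.17
t = (x̄₁ - x̄₂) / SE = (61.76 - 68.82) / 2.6226 = -7.06 / 2.6226 = -2.692
p-value = 0.0093

Since p-value < α = 0.1, we reject H₀.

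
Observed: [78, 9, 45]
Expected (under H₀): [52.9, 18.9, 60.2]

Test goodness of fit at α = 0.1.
Chi-square goodness of fit test:
H₀: observed counts match expected distribution
H₁: observed counts differ from expected distribution
df = k - 1 = 2
χ² = Σ(O - E)²/E
   = (78 - 52.9)²/52.9 + (9 - 18.9)²/18.9 + (45 - 60.2)²/60.2
   = 11.909 + 5.186 + 3.838
   = 20.93
p-value < 0.0001

Since p-value < α = 0.1, we reject H₀.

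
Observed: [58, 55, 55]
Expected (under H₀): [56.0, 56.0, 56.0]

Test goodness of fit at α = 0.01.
Chi-square goodness of fit test:
H₀: observed counts match expected distribution
H₁: observed counts differ from expected distribution
df = k - 1 = 2
χ² = Σ(O - E)²/E
   = (58 - 56.0)²/56.0 + (55 - 56.0)²/56.0 + (55 - 56.0)²/56.0
   = 0.071 + 0.018 + 0.018
   = 0.11
p-value = 0.9478

Since p-value > α = 0.01, we fail to reject H₀.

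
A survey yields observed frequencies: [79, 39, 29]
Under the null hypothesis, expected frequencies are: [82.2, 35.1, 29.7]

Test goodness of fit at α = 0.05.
Chi-square goodness of fit test:
H₀: observed counts match expected distribution
H₁: observed counts differ from expected distribution
df = k - 1 = 2
χ² = Σ(O - E)²/E
   = (79 - 82.2)²/82.2 + (39 - 35.1)²/35.1 + (29 - 29.7)²/29.7
   = 0.125 + 0.433 + 0.016
   = 0.57
p-value = 0.7504

Since p-value > α = 0.05, we fail to reject H₀.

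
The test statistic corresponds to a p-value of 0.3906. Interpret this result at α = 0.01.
Since p = 0.3906 > α = 0.01, fail to reject H₀.
There is insufficient evidence to reject the null hypothesis; the result is not statistically significant at the 0.01 level.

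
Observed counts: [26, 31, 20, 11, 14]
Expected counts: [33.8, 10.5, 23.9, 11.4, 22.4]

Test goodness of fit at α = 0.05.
Chi-square goodness of fit test:
H₀: observed counts match expected distribution
H₁: observed counts differ from expected distribution
df = k - 1 = 4
χ² = Σ(O - E)²/E
   = (26 - 33.8)²/33.8 + (31 - 10.5)²/10.5 + (20 - 23.9)²/23.9 + (11 - 11.4)²/11.4 + (14 - 22.4)²/22.4
   = 1.800 + 40.024 + 0.636 + 0.014 + 3.150
   = 45.62
p-value < 0.0001

Since p-value < α = 0.05, we reject H₀.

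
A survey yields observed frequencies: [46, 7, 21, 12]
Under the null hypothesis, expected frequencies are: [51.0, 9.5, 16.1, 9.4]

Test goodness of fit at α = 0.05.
Chi-square goodness of fit test:
H₀: observed counts match expected distribution
H₁: observed counts differ from expected distribution
df = k - 1 = 3
χ² = Σ(O - E)²/E
   = (46 - 51.0)²/51.0 + (7 - 9.5)²/9.5 + (21 - 16.1)²/16.1 + (12 - 9.4)²/9.4
   = 0.490 + 0.658 + 1.491 + 0.719
   = 3.36
p-value = 0.3396

Since p-value > α = 0.05, we fail to reject H₀.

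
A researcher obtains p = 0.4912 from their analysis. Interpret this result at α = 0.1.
Since p = 0.4912 > α = 0.1, fail to reject H₀.
There is insufficient evidence to reject the null hypothesis; the result is not statistically significant at the 0.1 level.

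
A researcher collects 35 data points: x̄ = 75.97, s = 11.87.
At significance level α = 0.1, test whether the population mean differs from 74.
One-sample t-test:
H₀: μ = 74
H₁: μ ≠ 74
df = n - 1 = 34
t = (x̄ - μ₀) / (s/√n) = (75.97 - 74) / (11.87/√35) = 0.982
p-value = 0.3331

Since p-value > α = 0.1, we fail to reject H₀.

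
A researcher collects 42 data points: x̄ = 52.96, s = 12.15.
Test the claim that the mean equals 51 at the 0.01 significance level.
One-sample t-test:
H₀: μ = 51
H₁: μ ≠ 51
df = n - 1 = 41
t = (x̄ - μ₀) / (s/√n) = (52.96 - 51) / (12.15/√42) = 1.045
p-value = 0.3019

Since p-value > α = 0.01, we fail to reject H₀.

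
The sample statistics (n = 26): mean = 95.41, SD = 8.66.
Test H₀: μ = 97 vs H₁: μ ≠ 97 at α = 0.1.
One-sample t-test:
H₀: μ = 97
H₁: μ ≠ 97
df = n - 1 = 25
t = (x̄ - μ₀) / (s/√n) = (95.41 - 97) / (8.66/√26) = -0.936
p-value = 0.3581

Since p-value > α = 0.1, we fail to reject H₀.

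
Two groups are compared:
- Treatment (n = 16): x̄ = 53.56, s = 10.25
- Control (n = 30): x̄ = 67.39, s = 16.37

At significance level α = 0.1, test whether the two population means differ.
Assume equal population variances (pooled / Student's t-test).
Student's two-sample t-test (equal variances):
H₀: μ₁ = μ₂
H₁: μ₁ ≠ μ₂
df = n₁ + n₂ - 2 = 44
Pooled variance s_p² = [(n₁-1)s₁² + (n₂-1)s₂²] / (n₁ + n₂ - 2) = [(15)(10.25²) + (29)(16.37²)] / 44 = 212.4379
SE = √(s_p²(1/n₁ + 1/n₂)) = √(212.4379 × (1/16 + 1/30)) = 4.5121
t = (x̄₁ - x̄₂) / SE = (53.56 - 67.39) / 4.5121 = -13.83 / 4.5121 = -3.065
p-value = 0.0037

Since p-value < α = 0.1, we reject H₀.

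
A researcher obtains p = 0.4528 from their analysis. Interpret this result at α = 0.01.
Since p = 0.4528 > α = 0.01, fail to reject H₀.
There is insufficient evidence to reject the null hypothesis; the result is not statistically significant at the 0.01 level.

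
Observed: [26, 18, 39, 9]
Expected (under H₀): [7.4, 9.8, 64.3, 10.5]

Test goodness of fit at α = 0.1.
Chi-square goodness of fit test:
H₀: observed counts match expected distribution
H₁: observed counts differ from expected distribution
df = k - 1 = 3
χ² = Σ(O - E)²/E
   = (26 - 7.4)²/7.4 + (18 - 9.8)²/9.8 + (39 - 64.3)²/64.3 + (9 - 10.5)²/10.5
   = 46.751 + 6.861 + 9.955 + 0.214
   = 63.78
p-value < 0.0001

Since p-value < α = 0.1, we reject H₀.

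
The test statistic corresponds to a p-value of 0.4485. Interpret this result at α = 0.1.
Since p = 0.4485 > α = 0.1, fail to reject H₀.
There is insufficient evidence to reject the null hypothesis; the result is not statistically significant at the 0.1 level.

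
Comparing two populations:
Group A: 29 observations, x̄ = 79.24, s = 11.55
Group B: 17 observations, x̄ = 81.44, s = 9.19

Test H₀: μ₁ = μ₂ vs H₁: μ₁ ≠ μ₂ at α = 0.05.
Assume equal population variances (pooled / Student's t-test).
Student's two-sample t-test (equal variances):
H₀: μ₁ = μ₂
H₁: μ₁ ≠ μ₂
df = n₁ + n₂ - 2 = 44
Pooled variance s_p² = [(n₁-1)s₁² + (n₂-1)s₂²] / (n₁ + n₂ - 2) = [(28)(11.55²) + (16)(9.19²)] / 44 = 115.6038
SE = √(s_p²(1/n₁ + 1/n₂)) = √(115.6038 × (1/29 + 1/17)) = 3.2843
t = (x̄₁ - x̄₂) / SE = (79.24 - 81.44) / 3.2843 = -2.20 / 3.2843 = -0.670
p-value = 0.5065

Since p-value > α = 0.05, we fail to reject H₀.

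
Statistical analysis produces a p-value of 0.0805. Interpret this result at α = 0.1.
Since p = 0.0805 < α = 0.1, reject H₀.
There is sufficient evidence to reject the null hypothesis; the result is statistically significant at the 0.1 level.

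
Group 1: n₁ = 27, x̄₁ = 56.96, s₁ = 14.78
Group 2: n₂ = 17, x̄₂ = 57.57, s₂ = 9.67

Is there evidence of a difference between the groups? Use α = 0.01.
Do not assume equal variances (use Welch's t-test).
Welch's two-sample t-test:
H₀: μ₁ = μ₂
H₁: μ₁ ≠ μ₂
s₁²/n₁ = 14.78²/27 = 8.0907,  s₂²/n₂ = 9.67²/17 = 5.5005
SE = √(s₁²/n₁ + s₂²/n₂) = √(8.0907 + 5.5005) = 3.6866
df (Welch-Satterthwaite) = (s₁²/n₁ + s₂²/n₂)² / [(s₁²/n₁)²/(n₁-1) + (s₂²/n₂)²/(n₂-1)] ≈ 41.90
t = (x̄₁ - x̄₂) / SE = (56.96 - 57.57) / 3.6866 = -0.61 / 3.6866 = -0.165
p-value = 0.8694

Since p-value > α = 0.01, we fail to reject H₀.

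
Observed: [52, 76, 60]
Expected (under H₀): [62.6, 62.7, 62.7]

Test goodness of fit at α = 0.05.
Chi-square goodness of fit test:
H₀: observed counts match expected distribution
H₁: observed counts differ from expected distribution
df = k - 1 = 2
χ² = Σ(O - E)²/E
   = (52 - 62.6)²/62.6 + (76 - 62.7)²/62.7 + (60 - 62.7)²/62.7
   = 1.795 + 2.821 + 0.116
   = 4.73
p-value = 0.0938

Since p-value > α = 0.05, we fail to reject H₀.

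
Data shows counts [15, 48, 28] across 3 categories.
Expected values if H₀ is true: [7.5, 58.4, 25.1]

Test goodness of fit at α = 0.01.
Chi-square goodness of fit test:
H₀: observed counts match expected distribution
H₁: observed counts differ from expected distribution
df = k - 1 = 2
χ² = Σ(O - E)²/E
   = (15 - 7.5)²/7.5 + (48 - 58.4)²/58.4 + (28 - 25.1)²/25.1
   = 7.500 + 1.852 + 0.335
   = 9.69
p-value = 0.0079

Since p-value < α = 0.01, we reject H₀.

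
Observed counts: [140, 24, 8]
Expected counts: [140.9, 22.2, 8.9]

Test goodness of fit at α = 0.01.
Chi-square goodness of fit test:
H₀: observed counts match expected distribution
H₁: observed counts differ from expected distribution
df = k - 1 = 2
χ² = Σ(O - E)²/E
   = (140 - 140.9)²/140.9 + (24 - 22.2)²/22.2 + (8 - 8.9)²/8.9
   = 0.006 + 0.146 + 0.091
   = 0.24
p-value = 0.8857

Since p-value > α = 0.01, we fail to reject H₀.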